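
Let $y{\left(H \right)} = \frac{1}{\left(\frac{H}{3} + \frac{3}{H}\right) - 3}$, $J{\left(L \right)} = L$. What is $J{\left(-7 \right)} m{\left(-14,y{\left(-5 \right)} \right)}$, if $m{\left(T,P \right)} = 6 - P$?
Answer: $- \frac{3423}{79} \approx -43.329$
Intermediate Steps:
$y{\left(H \right)} = \frac{1}{-3 + \frac{3}{H} + \frac{H}{3}}$ ($y{\left(H \right)} = \frac{1}{\left(H \frac{1}{3} + \frac{3}{H}\right) - 3} = \frac{1}{\left(\frac{H}{3} + \frac{3}{H}\right) - 3} = \frac{1}{\left(\frac{3}{H} + \frac{H}{3}\right) - 3} = \frac{1}{-3 + \frac{3}{H} + \frac{H}{3}}$)
$J{\left(-7 \right)} m{\left(-14,y{\left(-5 \right)} \right)} = - 7 \left(6 - 3 \left(-5\right) \frac{1}{9 + \left(-5\right)^{2} - -45}\right) = - 7 \left(6 - 3 \left(-5\right) \frac{1}{9 + 25 + 45}\right) = - 7 \left(6 - 3 \left(-5\right) \frac{1}{79}\right) = - 7 \left(6 - - \frac{15}{79}\right) = - 7 \left(6 + \frac{15}{79}\right) = \left(-7\right) \frac{489}{79} = - \frac{3423}{79}$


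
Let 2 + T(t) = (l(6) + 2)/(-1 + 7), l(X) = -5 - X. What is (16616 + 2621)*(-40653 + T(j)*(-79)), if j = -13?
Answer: -1553445461/2 ≈ -7.7672e+8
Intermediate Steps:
T(t) = -7/2 (T(t) = -2 + ((-5 - 1*6) + 2)/(-1 + 7) = -2 + ((-5 - 6) + 2)/6 = -2 + (-11 + 2)*(1/6) = -2 - 9*1/6 = -2 - 3/2 = -7/2)
(16616 + 2621)*(-40653 + T(j)*(-79)) = (16616 + 2621)*(-40653 - 7/2*(-79)) = 19237*(-40653 + 553/2) = 19237*(-80753/2) = -1553445461/2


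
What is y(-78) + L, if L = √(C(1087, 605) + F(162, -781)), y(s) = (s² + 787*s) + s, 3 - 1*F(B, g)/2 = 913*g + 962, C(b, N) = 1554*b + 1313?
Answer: -55380 + √3114699 ≈ -53615.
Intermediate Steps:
C(b, N) = 1313 + 1554*b
F(B, g) = -1918 - 1826*g (F(B, g) = 6 - 2*(913*g + 962) = 6 - 2*(962 + 913*g) = 6 + (-1924 - 1826*g) = -1918 - 1826*g)
y(s) = s² + 788*s
L = √3114699 (L = √((1313 + 1554*1087) + (-1918 - 1826*(-781))) = √((1313 + 1689198) + (-1918 + 1426106)) = √(1690511 + 1424188) = √3114699 ≈ 1764.9)
y(-78) + L = -78*(788 - 78) + √3114699 = -78*710 + √3114699 = -55380 + √3114699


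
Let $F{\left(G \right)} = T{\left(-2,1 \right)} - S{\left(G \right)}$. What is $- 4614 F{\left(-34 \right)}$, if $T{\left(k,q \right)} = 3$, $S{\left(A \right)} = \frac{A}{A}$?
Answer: $-9228$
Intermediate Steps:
$S{\left(A \right)} = 1$
$F{\left(G \right)} = 2$ ($F{\left(G \right)} = 3 - 1 = 2$)
$- 4614 F{\left(-34 \right)} = \left(-4614\right) 2 = -9228$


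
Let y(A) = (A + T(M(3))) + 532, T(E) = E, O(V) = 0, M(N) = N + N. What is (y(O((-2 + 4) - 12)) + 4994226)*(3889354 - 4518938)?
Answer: -3144623498176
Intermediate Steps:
M(N) = 2*N
y(A) = 538 + A (y(A) = (A + 2*3) + 532 = (A + 6) + 532 = (6 + A) + 532 = 538 + A)
(y(O((-2 + 4) - 12)) + 4994226)*(3889354 - 4518938) = ((538 + 0) + 4994226)*(3889354 - 4518938) = (538 + 4994226)*(-629584) = 4994764*(-629584) = -3144623498176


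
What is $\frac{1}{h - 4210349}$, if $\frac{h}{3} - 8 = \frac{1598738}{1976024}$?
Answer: $- \frac{988012}{4159849225793} \approx -2.3751 \cdot 10^{-7}$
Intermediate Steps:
$h = \frac{26110395}{988012}$ ($h = 24 + 3 \cdot \frac{1598738}{1976024} = 24 + 3 \cdot 1598738 \cdot \frac{1}{1976024} = 24 + 3 \cdot \frac{799369}{988012} = 24 + \frac{2398107}{988012} = \frac{26110395}{988012} \approx 26.427$)
$\frac{1}{h - 4210349} = \frac{1}{\frac{26110395}{988012} - 4210349} = \frac{1}{- \frac{4159849225793}{988012}} = - \frac{988012}{4159849225793}$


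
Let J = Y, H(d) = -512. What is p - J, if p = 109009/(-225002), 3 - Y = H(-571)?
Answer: -115985039/225002 ≈ -515.48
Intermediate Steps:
Y = 515 (Y = 3 - 1*(-512) = 3 + 512 = 515)
J = 515
p = -109009/225002 (p = 109009*(-1/225002) = -109009/225002 ≈ -0.48448)
p - J = -109009/225002 - 1*515 = -109009/225002 - 515 = -115985039/225002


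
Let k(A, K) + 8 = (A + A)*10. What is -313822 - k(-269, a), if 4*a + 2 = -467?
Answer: -308434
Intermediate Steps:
a = -469/4 (a = -1/2 + (1/4)*(-467) = -1/2 - 467/4 = -469/4 ≈ -117.25)
k(A, K) = -8 + 20*A (k(A, K) = -8 + (A + A)*10 = -8 + (2*A)*10 = -8 + 20*A)
-313822 - k(-269, a) = -313822 - (-8 + 20*(-269)) = -313822 - (-8 - 5380) = -313822 - 1*(-5388) = -313822 + 5388 = -308434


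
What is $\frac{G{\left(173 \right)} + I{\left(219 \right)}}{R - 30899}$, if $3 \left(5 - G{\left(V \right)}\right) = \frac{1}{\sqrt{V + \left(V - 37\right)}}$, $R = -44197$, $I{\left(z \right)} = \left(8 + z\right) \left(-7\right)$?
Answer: $\frac{22}{1043} + \frac{\sqrt{309}}{69613992} \approx 0.021093$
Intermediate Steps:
$I{\left(z \right)} = -56 - 7 z$
$G{\left(V \right)} = 5 - \frac{1}{3 \sqrt{-37 + 2 V}}$ ($G{\left(V \right)} = 5 - \frac{1}{3 \sqrt{V + \left(V - 37\right)}} = 5 - \frac{1}{3 \sqrt{V + \left(-37 + V\right)}} = 5 - \frac{1}{3 \sqrt{-37 + 2 V}}$)
$\frac{G{\left(173 \right)} + I{\left(219 \right)}}{R - 30899} = \frac{\left(5 - \frac{1}{3 \sqrt{-37 + 2 \cdot 173}}\right) - 1589}{-44197 - 30899} = \frac{\left(5 - \frac{1}{3 \sqrt{-37 + 346}}\right) - 1589}{-75096} = \left(\left(5 - \frac{1}{3 \sqrt{309}}\right) - 1589\right) \left(- \frac{1}{75096}\right) = \left(\left(5 - \frac{\frac{1}{309} \sqrt{309}}{3}\right) - 1589\right) \left(- \frac{1}{75096}\right) = \left(\left(5 - \frac{\sqrt{309}}{927}\right) - 1589\right) \left(- \frac{1}{75096}\right) = \left(-1584 - \frac{\sqrt{309}}{927}\right) \left(- \frac{1}{75096}\right) = \frac{22}{1043} + \frac{\sqrt{309}}{69613992}$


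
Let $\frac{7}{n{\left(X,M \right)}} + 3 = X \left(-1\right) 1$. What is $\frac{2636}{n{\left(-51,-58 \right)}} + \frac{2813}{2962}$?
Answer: $\frac{374795627}{20734} \approx 18076.0$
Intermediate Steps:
$n{\left(X,M \right)} = \frac{7}{-3 - X}$ ($n{\left(X,M \right)} = \frac{7}{-3 + X \left(-1\right) 1} = \frac{7}{-3 + - X 1} = \frac{7}{-3 - X}$)
$\frac{2636}{n{\left(-51,-58 \right)}} + \frac{2813}{2962} = \frac{2636}{\left(-7\right) \frac{1}{3 - 51}} + \frac{2813}{2962} = \frac{2636}{\left(-7\right) \frac{1}{-48}} + 2813 \cdot \frac{1}{2962} = \frac{2636}{\left(-7\right) \left(- \frac{1}{48}\right)} + \frac{2813}{2962} = \frac{2636}{\frac{7}{48}} + \frac{2813}{2962} = 2636 \cdot \frac{48}{7} + \frac{2813}{2962} = \frac{126528}{7} + \frac{2813}{2962} = \frac{374795627}{20734}$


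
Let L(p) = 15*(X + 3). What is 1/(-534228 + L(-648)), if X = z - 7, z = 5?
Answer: -1/534213 ≈ -1.8719e-6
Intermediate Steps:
X = -2 (X = 5 - 7 = -2)
L(p) = 15 (L(p) = 15*(-2 + 3) = 15*1 = 15)
1/(-534228 + L(-648)) = 1/(-534228 + 15) = 1/(-534213) = -1/534213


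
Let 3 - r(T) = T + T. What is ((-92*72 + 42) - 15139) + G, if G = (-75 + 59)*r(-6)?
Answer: -21961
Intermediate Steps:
r(T) = 3 - 2*T (r(T) = 3 - (T + T) = 3 - 2*T)
G = -240 (G = (-75 + 59)*(3 - 2*(-6)) = -16*(3 + 12) = -16*15 = -240)
((-92*72 + 42) - 15139) + G = ((-92*72 + 42) - 15139) - 240 = ((-6624 + 42) - 15139) - 240 = (-6582 - 15139) - 240 = -21721 - 240 = -21961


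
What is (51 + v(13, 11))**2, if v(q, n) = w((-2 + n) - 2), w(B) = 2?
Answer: 2809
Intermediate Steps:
v(q, n) = 2
(51 + v(13, 11))**2 = (51 + 2)**2 = 53**2 = 2809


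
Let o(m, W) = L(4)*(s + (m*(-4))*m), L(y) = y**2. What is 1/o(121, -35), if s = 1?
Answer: -1/937008 ≈ -1.0672e-6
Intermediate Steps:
o(m, W) = 16 - 64*m**2 (o(m, W) = 4**2*(1 + (m*(-4))*m) = 16*(1 + (-4*m)*m) = 16*(1 - 4*m**2) = 16 - 64*m**2)
1/o(121, -35) = 1/(16 - 64*121**2) = 1/(16 - 64*14641) = 1/(16 - 937024) = 1/(-937008) = -1/937008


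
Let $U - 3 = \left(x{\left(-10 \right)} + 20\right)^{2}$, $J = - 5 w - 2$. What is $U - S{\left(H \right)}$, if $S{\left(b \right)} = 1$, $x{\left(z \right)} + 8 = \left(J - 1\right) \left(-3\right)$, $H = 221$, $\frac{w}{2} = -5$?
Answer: $16643$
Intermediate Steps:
$w = -10$ ($w = 2 \left(-5\right) = -10$)
$J = 48$ ($J = \left(-5\right) \left(-10\right) - 2 = 50 - 2 = 48$)
$x{\left(z \right)} = -149$ ($x{\left(z \right)} = -8 + \left(48 - 1\right) \left(-3\right) = -8 + 47 \left(-3\right) = -8 - 141 = -149$)
$U = 16644$ ($U = 3 + \left(-149 + 20\right)^{2} = 3 + \left(-129\right)^{2} = 3 + 16641 = 16644$)
$U - S{\left(H \right)} = 16644 - 1 = 16643$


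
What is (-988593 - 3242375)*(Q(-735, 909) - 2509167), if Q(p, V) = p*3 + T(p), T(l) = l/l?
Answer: 10625530337128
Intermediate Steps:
T(l) = 1
Q(p, V) = 1 + 3*p (Q(p, V) = p*3 + 1 = 3*p + 1 = 1 + 3*p)
(-988593 - 3242375)*(Q(-735, 909) - 2509167) = (-988593 - 3242375)*((1 + 3*(-735)) - 2509167) = -4230968*((1 - 2205) - 2509167) = -4230968*(-2204 - 2509167) = -4230968*(-2511371) = 10625530337128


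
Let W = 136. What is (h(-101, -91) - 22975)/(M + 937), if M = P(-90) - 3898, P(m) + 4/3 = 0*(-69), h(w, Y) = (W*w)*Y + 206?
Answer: -3681621/8887 ≈ -414.27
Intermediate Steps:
h(w, Y) = 206 + 136*Y*w (h(w, Y) = (136*w)*Y + 206 = 136*Y*w + 206 = 206 + 136*Y*w)
P(m) = -4/3 (P(m) = -4/3 + 0*(-69) = -4/3 + 0 = -4/3)
M = -11698/3 (M = -4/3 - 3898 = -11698/3 ≈ -3899.3)
(h(-101, -91) - 22975)/(M + 937) = ((206 + 136*(-91)*(-101)) - 22975)/(-11698/3 + 937) = ((206 + 1249976) - 22975)/(-8887/3) = (1250182 - 22975)*(-3/8887) = 1227207*(-3/8887) = -3681621/8887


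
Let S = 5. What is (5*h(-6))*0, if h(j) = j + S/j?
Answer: 0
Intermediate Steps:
h(j) = j + 5/j
(5*h(-6))*0 = (5*(-6 + 5/(-6)))*0 = (5*(-6 + 5*(-⅙)))*0 = (5*(-6 - ⅚))*0 = (5*(-41/6))*0 = -205/6*0 = 0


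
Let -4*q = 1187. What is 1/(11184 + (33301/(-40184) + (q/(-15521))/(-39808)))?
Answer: 12414042477056/138828363380034819 ≈ 8.9420e-5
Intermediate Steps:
q = -1187/4 (q = -¼*1187 = -1187/4 ≈ -296.75)
1/(11184 + (33301/(-40184) + (q/(-15521))/(-39808))) = 1/(11184 + (33301/(-40184) - 1187/4/(-15521)/(-39808))) = 1/(11184 + (33301*(-1/40184) - 1187/4*(-1/15521)*(-1/39808))) = 1/(11184 + (-33301/40184 + (1187/62084)*(-1/39808))) = 1/(11184 + (-33301/40184 - 1187/2471439872)) = 1/(11184 - 10287683359485/12414042477056) = 1/(138828363380034819/12414042477056) = 12414042477056/138828363380034819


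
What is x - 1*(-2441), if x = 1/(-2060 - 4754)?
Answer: 16632973/6814 ≈ 2441.0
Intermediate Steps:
x = -1/6814 (x = 1/(-6814) = -1/6814 ≈ -0.00014676)
x - 1*(-2441) = -1/6814 - 1*(-2441) = -1/6814 + 2441 = 16632973/6814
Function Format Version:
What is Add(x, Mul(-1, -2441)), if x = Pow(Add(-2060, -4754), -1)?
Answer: Rational(16632973, 6814) ≈ 2441.0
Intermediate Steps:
x = Rational(-1, 6814) (x = Pow(-6814, -1) = Rational(-1, 6814) ≈ -0.00014676)
Add(x, Mul(-1, -2441)) = Add(Rational(-1, 6814), Mul(-1, -2441)) = Add(Rational(-1, 6814), 2441) = Rational(16632973, 6814)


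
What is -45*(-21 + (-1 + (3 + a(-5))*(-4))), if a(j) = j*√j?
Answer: 1530 - 900*I*√5 ≈ 1530.0 - 2012.5*I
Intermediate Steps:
a(j) = j^(3/2)
-45*(-21 + (-1 + (3 + a(-5))*(-4))) = -45*(-21 + (-1 + (3 + (-5)^(3/2))*(-4))) = -45*(-21 + (-1 + (3 - 5*I*√5)*(-4))) = -45*(-21 + (-1 + (-12 + 20*I*√5))) = -45*(-21 + (-13 + 20*I*√5)) = -45*(-34 + 20*I*√5) = 1530 - 900*I*√5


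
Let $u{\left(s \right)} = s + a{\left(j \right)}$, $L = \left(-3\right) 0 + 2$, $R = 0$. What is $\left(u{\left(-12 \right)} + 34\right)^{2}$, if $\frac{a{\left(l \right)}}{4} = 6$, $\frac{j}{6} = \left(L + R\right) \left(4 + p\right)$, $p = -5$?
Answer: $2116$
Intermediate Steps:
$L = 2$ ($L = 0 + 2 = 2$)
$j = -12$ ($j = 6 \left(2 + 0\right) \left(4 - 5\right) = 6 \cdot 2 \left(-1\right) = 6 \left(-2\right) = -12$)
$a{\left(l \right)} = 24$ ($a{\left(l \right)} = 4 \cdot 6 = 24$)
$u{\left(s \right)} = 24 + s$ ($u{\left(s \right)} = s + 24 = 24 + s$)
$\left(u{\left(-12 \right)} + 34\right)^{2} = \left(\left(24 - 12\right) + 34\right)^{2} = \left(12 + 34\right)^{2} = 46^{2} = 2116$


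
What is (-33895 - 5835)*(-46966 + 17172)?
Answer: 1183715620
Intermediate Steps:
(-33895 - 5835)*(-46966 + 17172) = -39730*(-29794) = 1183715620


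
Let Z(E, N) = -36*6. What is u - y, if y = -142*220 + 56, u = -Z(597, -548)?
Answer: 31400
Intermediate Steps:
Z(E, N) = -216
u = 216 (u = -1*(-216) = 216)
y = -31184 (y = -31240 + 56 = -31184)
u - y = 216 - 1*(-31184) = 216 + 31184 = 31400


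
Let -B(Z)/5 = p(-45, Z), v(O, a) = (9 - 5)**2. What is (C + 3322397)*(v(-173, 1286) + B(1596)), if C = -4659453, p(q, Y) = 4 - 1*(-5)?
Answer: 38774624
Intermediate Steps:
p(q, Y) = 9 (p(q, Y) = 4 + 5 = 9)
v(O, a) = 16 (v(O, a) = 4**2 = 16)
B(Z) = -45 (B(Z) = -5*9 = -45)
(C + 3322397)*(v(-173, 1286) + B(1596)) = (-4659453 + 3322397)*(16 - 45) = -1337056*(-29) = 38774624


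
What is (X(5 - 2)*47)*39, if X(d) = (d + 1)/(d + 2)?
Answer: 7332/5 ≈ 1466.4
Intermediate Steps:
X(d) = (1 + d)/(2 + d)
(X(5 - 2)*47)*39 = (((1 + (5 - 2))/(2 + (5 - 2)))*47)*39 = (((1 + 3)/(2 + 3))*47)*39 = ((4/5)*47)*39 = (188/5)*39 = 7332/5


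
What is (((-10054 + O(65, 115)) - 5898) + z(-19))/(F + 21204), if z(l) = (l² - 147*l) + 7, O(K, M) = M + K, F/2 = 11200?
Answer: -12611/43604 ≈ -0.28922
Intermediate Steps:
F = 22400 (F = 2*11200 = 22400)
O(K, M) = K + M
z(l) = 7 + l² - 147*l
(((-10054 + O(65, 115)) - 5898) + z(-19))/(F + 21204) = (((-10054 + (65 + 115)) - 5898) + (7 + (-19)² - 147*(-19)))/(22400 + 21204) = (((-10054 + 180) - 5898) + (7 + 361 + 2793))/43604 = ((-9874 - 5898) + 3161)*(1/43604) = (-15772 + 3161)*(1/43604) = -12611*1/43604 = -12611/43604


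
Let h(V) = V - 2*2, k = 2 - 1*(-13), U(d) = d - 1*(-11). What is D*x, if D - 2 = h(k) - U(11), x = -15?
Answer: 135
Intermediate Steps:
U(d) = 11 + d (U(d) = d + 11 = 11 + d)
k = 15 (k = 2 + 13 = 15)
h(V) = -4 + V (h(V) = V - 4 = -4 + V)
D = -9 (D = 2 + ((-4 + 15) - (11 + 11)) = 2 + (11 - 1*22) = 2 + (11 - 22) = 2 - 11 = -9)
D*x = -9*(-15) = 135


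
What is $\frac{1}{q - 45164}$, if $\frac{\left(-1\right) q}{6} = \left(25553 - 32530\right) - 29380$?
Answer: $\frac{1}{172978} \approx 5.7811 \cdot 10^{-6}$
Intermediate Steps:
$q = 218142$ ($q = - 6 \left(\left(25553 - 32530\right) - 29380\right) = - 6 \left(-6977 - 29380\right) = \left(-6\right) \left(-36357\right) = 218142$)
$\frac{1}{q - 45164} = \frac{1}{218142 - 45164} = \frac{1}{172978}$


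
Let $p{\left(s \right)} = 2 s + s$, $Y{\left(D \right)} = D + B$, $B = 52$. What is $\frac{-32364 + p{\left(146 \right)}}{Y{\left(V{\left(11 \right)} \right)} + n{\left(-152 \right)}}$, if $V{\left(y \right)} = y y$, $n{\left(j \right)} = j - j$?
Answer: $- \frac{31926}{173} \approx -184.54$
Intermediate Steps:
$n{\left(j \right)} = 0$
$V{\left(y \right)} = y^{2}$
$Y{\left(D \right)} = 52 + D$ ($Y{\left(D \right)} = D + 52 = 52 + D$)
$p{\left(s \right)} = 3 s$
$\frac{-32364 + p{\left(146 \right)}}{Y{\left(V{\left(11 \right)} \right)} + n{\left(-152 \right)}} = \frac{-32364 + 3 \cdot 146}{\left(52 + 11^{2}\right) + 0} = \frac{-32364 + 438}{\left(52 + 121\right) + 0} = - \frac{31926}{173 + 0} = - \frac{31926}{173}$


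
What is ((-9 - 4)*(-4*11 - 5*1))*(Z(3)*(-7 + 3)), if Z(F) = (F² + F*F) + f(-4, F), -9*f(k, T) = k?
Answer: -422968/9 ≈ -46996.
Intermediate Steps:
f(k, T) = -k/9
Z(F) = 4/9 + 2*F² (Z(F) = (F² + F*F) - ⅑*(-4) = (F² + F²) + 4/9 = 2*F² + 4/9 = 4/9 + 2*F²)
((-9 - 4)*(-4*11 - 5*1))*(Z(3)*(-7 + 3)) = ((-9 - 4)*(-4*11 - 5*1))*((4/9 + 2*3²)*(-7 + 3)) = (-13*(-44 - 5))*((4/9 + 2*9)*(-4)) = (-13*(-49))*((4/9 + 18)*(-4)) = 637*((166/9)*(-4)) = 637*(-664/9) = -422968/9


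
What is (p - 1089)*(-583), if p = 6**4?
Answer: -120681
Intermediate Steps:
p = 1296
(p - 1089)*(-583) = (1296 - 1089)*(-583) = 207*(-583) = -120681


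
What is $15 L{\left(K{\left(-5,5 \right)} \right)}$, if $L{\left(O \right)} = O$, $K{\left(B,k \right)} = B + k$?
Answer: $0$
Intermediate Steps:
$15 L{\left(K{\left(-5,5 \right)} \right)} = 15 \left(-5 + 5\right) = 15 \cdot 0 = 0$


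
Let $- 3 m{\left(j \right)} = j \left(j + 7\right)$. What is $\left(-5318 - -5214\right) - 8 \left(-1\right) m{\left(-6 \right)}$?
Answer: $-88$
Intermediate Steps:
$m{\left(j \right)} = - \frac{j \left(7 + j\right)}{3}$ ($m{\left(j \right)} = - \frac{j \left(j + 7\right)}{3} = - \frac{j \left(7 + j\right)}{3}$)
$\left(-5318 - -5214\right) - 8 \left(-1\right) m{\left(-6 \right)} = \left(-5318 - -5214\right) - 8 \left(-1\right) \left(\left(- \frac{1}{3}\right) \left(-6\right) \left(7 - 6\right)\right) = \left(-5318 + 5214\right) - - 8 \left(\left(- \frac{1}{3}\right) \left(-6\right) 1\right) = -104 - \left(-8\right) 2 = -104 - -16 = -104 + 16 = -88$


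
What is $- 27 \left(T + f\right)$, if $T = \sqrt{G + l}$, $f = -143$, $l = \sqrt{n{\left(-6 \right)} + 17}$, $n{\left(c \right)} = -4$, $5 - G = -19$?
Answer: $3861 - 27 \sqrt{24 + \sqrt{13}} \approx 3719.1$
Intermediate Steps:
$G = 24$ ($G = 5 - -19 = 5 + 19 = 24$)
$l = \sqrt{13}$ ($l = \sqrt{-4 + 17} = \sqrt{13} \approx 3.6056$)
$T = \sqrt{24 + \sqrt{13}} \approx 5.2541$
$- 27 \left(T + f\right) = - 27 \left(\sqrt{24 + \sqrt{13}} - 143\right) = - 27 \left(-143 + \sqrt{24 + \sqrt{13}}\right) = 3861 - 27 \sqrt{24 + \sqrt{13}}$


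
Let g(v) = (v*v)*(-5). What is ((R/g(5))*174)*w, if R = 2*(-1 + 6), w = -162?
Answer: 56376/25 ≈ 2255.0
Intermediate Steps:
R = 10 (R = 2*5 = 10)
g(v) = -5*v² (g(v) = v²*(-5) = -5*v²)
((R/g(5))*174)*w = ((10/((-5*5²)))*174)*(-162) = ((10/((-5*25)))*174)*(-162) = ((10/(-125))*174)*(-162) = ((10*(-1/125))*174)*(-162) = -2/25*174*(-162) = -348/25*(-162) = 56376/25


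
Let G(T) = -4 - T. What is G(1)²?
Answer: 25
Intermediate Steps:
G(1)² = (-4 - 1*1)² = (-4 - 1)² = (-5)² = 25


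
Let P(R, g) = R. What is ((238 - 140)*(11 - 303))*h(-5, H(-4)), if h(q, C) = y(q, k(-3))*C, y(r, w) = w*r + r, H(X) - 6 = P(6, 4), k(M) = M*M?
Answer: 17169600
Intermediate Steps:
k(M) = M²
H(X) = 12 (H(X) = 6 + 6 = 12)
y(r, w) = r + r*w (y(r, w) = r*w + r = r + r*w)
h(q, C) = 10*C*q (h(q, C) = (q*(1 + (-3)²))*C = (q*(1 + 9))*C = (q*10)*C = (10*q)*C = 10*C*q)
((238 - 140)*(11 - 303))*h(-5, H(-4)) = ((238 - 140)*(11 - 303))*(10*12*(-5)) = (98*(-292))*(-600) = -28616*(-600) = 17169600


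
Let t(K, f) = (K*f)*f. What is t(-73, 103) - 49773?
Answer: -824230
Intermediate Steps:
t(K, f) = K*f²
t(-73, 103) - 49773 = -73*103² - 49773 = -73*10609 - 49773 = -774457 - 49773 = -824230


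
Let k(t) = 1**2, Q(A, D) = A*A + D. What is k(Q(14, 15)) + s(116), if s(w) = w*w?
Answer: 13457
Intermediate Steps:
Q(A, D) = D + A**2 (Q(A, D) = A**2 + D = D + A**2)
s(w) = w**2
k(t) = 1
k(Q(14, 15)) + s(116) = 1 + 116**2 = 1 + 13456 = 13457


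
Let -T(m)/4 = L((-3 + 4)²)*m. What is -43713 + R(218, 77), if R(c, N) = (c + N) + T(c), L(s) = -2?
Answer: -41674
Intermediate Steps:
T(m) = 8*m (T(m) = -(-8)*m = 8*m)
R(c, N) = N + 9*c (R(c, N) = (c + N) + 8*c = (N + c) + 8*c = N + 9*c)
-43713 + R(218, 77) = -43713 + (77 + 9*218) = -43713 + (77 + 1962) = -43713 + 2039 = -41674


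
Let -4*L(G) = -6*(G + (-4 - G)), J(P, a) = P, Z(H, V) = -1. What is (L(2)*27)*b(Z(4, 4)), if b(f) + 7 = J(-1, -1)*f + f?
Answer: 1134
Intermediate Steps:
b(f) = -7 (b(f) = -7 + (-f + f) = -7 + 0 = -7)
L(G) = -6 (L(G) = -(-3)*(G + (-4 - G))/2 = -(-3)*(-4)/2 = -1/4*24 = -6)
(L(2)*27)*b(Z(4, 4)) = -6*27*(-7) = -162*(-7) = 1134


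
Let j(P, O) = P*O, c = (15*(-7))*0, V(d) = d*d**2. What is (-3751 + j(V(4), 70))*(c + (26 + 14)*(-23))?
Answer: -670680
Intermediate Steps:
V(d) = d**3
c = 0 (c = -105*0 = 0)
j(P, O) = O*P
(-3751 + j(V(4), 70))*(c + (26 + 14)*(-23)) = (-3751 + 70*4**3)*(0 + (26 + 14)*(-23)) = (-3751 + 70*64)*(0 + 40*(-23)) = (-3751 + 4480)*(0 - 920) = 729*(-920) = -670680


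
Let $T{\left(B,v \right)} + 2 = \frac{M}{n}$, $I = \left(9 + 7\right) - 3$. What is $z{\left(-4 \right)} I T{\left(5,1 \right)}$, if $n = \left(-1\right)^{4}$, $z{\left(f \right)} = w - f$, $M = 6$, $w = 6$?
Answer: $520$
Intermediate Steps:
$z{\left(f \right)} = 6 - f$
$n = 1$
$I = 13$ ($I = 16 - 3 = 13$)
$T{\left(B,v \right)} = 4$ ($T{\left(B,v \right)} = -2 + \frac{6}{1} = -2 + 6 \cdot 1 = -2 + 6 = 4$)
$z{\left(-4 \right)} I T{\left(5,1 \right)} = \left(6 - -4\right) 13 \cdot 4 = \left(6 + 4\right) 13 \cdot 4 = 10 \cdot 13 \cdot 4 = 130 \cdot 4 = 520$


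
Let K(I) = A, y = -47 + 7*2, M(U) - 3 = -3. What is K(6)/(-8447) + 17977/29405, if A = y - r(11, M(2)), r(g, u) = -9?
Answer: 152557439/248384035 ≈ 0.61420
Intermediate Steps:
M(U) = 0 (M(U) = 3 - 3 = 0)
y = -33 (y = -47 + 14 = -33)
A = -24 (A = -33 - 1*(-9) = -33 + 9 = -24)
K(I) = -24
K(6)/(-8447) + 17977/29405 = -24/(-8447) + 17977/29405 = -24*(-1/8447) + 17977*(1/29405) = 24/8447 + 17977/29405 = 152557439/248384035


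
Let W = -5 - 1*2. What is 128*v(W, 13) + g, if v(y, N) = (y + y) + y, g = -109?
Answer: -2797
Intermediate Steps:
W = -7 (W = -5 - 2 = -7)
v(y, N) = 3*y (v(y, N) = 2*y + y = 3*y)
128*v(W, 13) + g = 128*(3*(-7)) - 109 = 128*(-21) - 109 = -2688 - 109 = -2797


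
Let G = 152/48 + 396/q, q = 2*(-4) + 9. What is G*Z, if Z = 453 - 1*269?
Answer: 220340/3 ≈ 73447.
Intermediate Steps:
q = 1 (q = -8 + 9 = 1)
Z = 184 (Z = 453 - 269 = 184)
G = 2395/6 (G = 152/48 + 396/1 = 152*(1/48) + 396*1 = 19/6 + 396 = 2395/6 ≈ 399.17)
G*Z = (2395/6)*184 = 220340/3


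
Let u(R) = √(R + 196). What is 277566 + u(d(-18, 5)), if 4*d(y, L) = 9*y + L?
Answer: 277566 + √627/2 ≈ 2.7758e+5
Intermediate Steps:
d(y, L) = L/4 + 9*y/4 (d(y, L) = (9*y + L)/4 = (L + 9*y)/4 = L/4 + 9*y/4)
u(R) = √(196 + R)
277566 + u(d(-18, 5)) = 277566 + √(196 + ((¼)*5 + (9/4)*(-18))) = 277566 + √(196 + (5/4 - 81/2)) = 277566 + √(196 - 157/4) = 277566 + √(627/4) = 277566 + √627/2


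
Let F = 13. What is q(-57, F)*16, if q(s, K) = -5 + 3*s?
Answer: -2816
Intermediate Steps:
q(-57, F)*16 = (-5 + 3*(-57))*16 = (-5 - 171)*16 = -176*16 = -2816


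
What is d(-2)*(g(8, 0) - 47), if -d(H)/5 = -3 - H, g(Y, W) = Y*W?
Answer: -235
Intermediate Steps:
g(Y, W) = W*Y
d(H) = 15 + 5*H (d(H) = -5*(-3 - H) = 15 + 5*H)
d(-2)*(g(8, 0) - 47) = (15 + 5*(-2))*(0*8 - 47) = (15 - 10)*(0 - 47) = 5*(-47) = -235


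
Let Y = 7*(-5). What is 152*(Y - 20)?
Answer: -8360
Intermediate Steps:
Y = -35
152*(Y - 20) = 152*(-35 - 20) = 152*(-55) = -8360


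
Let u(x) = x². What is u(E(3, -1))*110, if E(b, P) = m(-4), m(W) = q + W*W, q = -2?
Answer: 21560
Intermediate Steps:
m(W) = -2 + W² (m(W) = -2 + W*W = -2 + W²)
E(b, P) = 14 (E(b, P) = -2 + (-4)² = -2 + 16 = 14)
u(E(3, -1))*110 = 14²*110 = 196*110 = 21560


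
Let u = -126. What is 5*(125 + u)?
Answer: -5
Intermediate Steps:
5*(125 + u) = 5*(125 - 126) = 5*(-1) = -5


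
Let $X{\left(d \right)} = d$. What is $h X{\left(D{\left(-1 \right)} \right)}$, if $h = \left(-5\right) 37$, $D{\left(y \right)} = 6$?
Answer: $-1110$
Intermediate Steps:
$h = -185$
$h X{\left(D{\left(-1 \right)} \right)} = \left(-185\right) 6 = -1110$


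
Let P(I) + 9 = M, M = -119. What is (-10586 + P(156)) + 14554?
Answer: 3840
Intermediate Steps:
P(I) = -128 (P(I) = -9 - 119 = -128)
(-10586 + P(156)) + 14554 = (-10586 - 128) + 14554 = -10714 + 14554 = 3840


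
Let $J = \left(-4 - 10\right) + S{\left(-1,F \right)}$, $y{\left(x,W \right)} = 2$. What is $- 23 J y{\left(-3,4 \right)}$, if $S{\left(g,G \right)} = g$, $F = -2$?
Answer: $690$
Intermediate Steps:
$J = -15$ ($J = \left(-4 - 10\right) - 1 = -14 - 1 = -15$)
$- 23 J y{\left(-3,4 \right)} = \left(-23\right) \left(-15\right) 2 = 345 \cdot 2 = 690$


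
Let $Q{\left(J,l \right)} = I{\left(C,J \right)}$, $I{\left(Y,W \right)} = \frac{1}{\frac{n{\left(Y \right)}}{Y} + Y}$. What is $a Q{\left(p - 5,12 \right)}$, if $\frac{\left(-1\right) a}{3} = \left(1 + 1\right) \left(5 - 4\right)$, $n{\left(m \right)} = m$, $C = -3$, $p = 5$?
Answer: $3$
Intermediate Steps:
$I{\left(Y,W \right)} = \frac{1}{1 + Y}$ ($I{\left(Y,W \right)} = \frac{1}{\frac{Y}{Y} + Y} = \frac{1}{1 + Y}$)
$a = -6$ ($a = - 3 \left(1 + 1\right) \left(5 - 4\right) = - 3 \cdot 2 \cdot 1 = \left(-3\right) 2 = -6$)
$Q{\left(J,l \right)} = - \frac{1}{2}$ ($Q{\left(J,l \right)} = \frac{1}{1 - 3} = \frac{1}{-2} = - \frac{1}{2}$)
$a Q{\left(p - 5,12 \right)} = \left(-6\right) \left(- \frac{1}{2}\right) = 3$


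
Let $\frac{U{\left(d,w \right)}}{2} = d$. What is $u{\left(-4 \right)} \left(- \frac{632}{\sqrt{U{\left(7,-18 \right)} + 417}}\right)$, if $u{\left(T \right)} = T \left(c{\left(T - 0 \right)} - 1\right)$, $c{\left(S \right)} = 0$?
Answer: $- \frac{2528 \sqrt{431}}{431} \approx -121.77$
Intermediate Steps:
$U{\left(d,w \right)} = 2 d$
$u{\left(T \right)} = - T$ ($u{\left(T \right)} = T \left(0 - 1\right) = T \left(-1\right) = - T$)
$u{\left(-4 \right)} \left(- \frac{632}{\sqrt{U{\left(7,-18 \right)} + 417}}\right) = \left(-1\right) \left(-4\right) \left(- \frac{632}{\sqrt{2 \cdot 7 + 417}}\right) = 4 \left(- \frac{632}{\sqrt{14 + 417}}\right) = 4 \left(- \frac{632}{\sqrt{431}}\right) = 4 \left(- 632 \frac{\sqrt{431}}{431}\right) = 4 \left(- \frac{632 \sqrt{431}}{431}\right) = - \frac{2528 \sqrt{431}}{431}$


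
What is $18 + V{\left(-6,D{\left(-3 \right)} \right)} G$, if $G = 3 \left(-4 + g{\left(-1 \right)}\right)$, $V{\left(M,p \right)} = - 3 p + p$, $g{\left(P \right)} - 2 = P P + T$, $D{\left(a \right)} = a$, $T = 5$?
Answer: $90$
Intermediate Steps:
$g{\left(P \right)} = 7 + P^{2}$ ($g{\left(P \right)} = 2 + \left(P P + 5\right) = 2 + \left(P^{2} + 5\right) = 2 + \left(5 + P^{2}\right) = 7 + P^{2}$)
$V{\left(M,p \right)} = - 2 p$
$G = 12$ ($G = 3 \left(-4 + \left(7 + \left(-1\right)^{2}\right)\right) = 3 \left(-4 + \left(7 + 1\right)\right) = 3 \left(-4 + 8\right) = 3 \cdot 4 = 12$)
$18 + V{\left(-6,D{\left(-3 \right)} \right)} G = 18 + \left(-2\right) \left(-3\right) 12 = 18 + 6 \cdot 12 = 18 + 72 = 90$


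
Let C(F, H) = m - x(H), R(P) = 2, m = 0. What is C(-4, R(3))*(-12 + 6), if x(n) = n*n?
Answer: 24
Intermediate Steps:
x(n) = n**2
C(F, H) = -H**2 (C(F, H) = 0 - H**2 = -H**2)
C(-4, R(3))*(-12 + 6) = (-1*2**2)*(-12 + 6) = -1*4*(-6) = -4*(-6) = 24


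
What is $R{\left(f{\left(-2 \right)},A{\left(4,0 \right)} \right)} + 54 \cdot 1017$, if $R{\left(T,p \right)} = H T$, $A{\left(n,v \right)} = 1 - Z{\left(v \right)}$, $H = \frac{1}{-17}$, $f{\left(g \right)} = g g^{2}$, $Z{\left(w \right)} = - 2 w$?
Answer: $\frac{933614}{17} \approx 54919.0$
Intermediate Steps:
$f{\left(g \right)} = g^{3}$
$H = - \frac{1}{17} \approx -0.058824$
$A{\left(n,v \right)} = 1 + 2 v$ ($A{\left(n,v \right)} = 1 - - 2 v = 1 + 2 v$)
$R{\left(T,p \right)} = - \frac{T}{17}$
$R{\left(f{\left(-2 \right)},A{\left(4,0 \right)} \right)} + 54 \cdot 1017 = - \frac{\left(-2\right)^{3}}{17} + 54 \cdot 1017 = \left(- \frac{1}{17}\right) \left(-8\right) + 54918 = \frac{8}{17} + 54918 = \frac{933614}{17}$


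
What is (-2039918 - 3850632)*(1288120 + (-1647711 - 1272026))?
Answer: 9611121519350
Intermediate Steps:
(-2039918 - 3850632)*(1288120 + (-1647711 - 1272026)) = -5890550*(1288120 - 2919737) = -5890550*(-1631617) = 9611121519350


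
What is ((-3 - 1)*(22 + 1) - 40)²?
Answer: 17424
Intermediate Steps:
((-3 - 1)*(22 + 1) - 40)² = (-4*23 - 40)² = (-92 - 40)² = (-132)² = 17424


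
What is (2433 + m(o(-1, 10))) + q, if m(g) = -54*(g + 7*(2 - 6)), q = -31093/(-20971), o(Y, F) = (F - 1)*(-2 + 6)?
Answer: 41994064/20971 ≈ 2002.5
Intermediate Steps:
o(Y, F) = -4 + 4*F (o(Y, F) = (-1 + F)*4 = -4 + 4*F)
q = 31093/20971 (q = -31093*(-1/20971) = 31093/20971 ≈ 1.4827)
m(g) = 1512 - 54*g (m(g) = -54*(g + 7*(-4)) = -54*(g - 28) = -54*(-28 + g) = 1512 - 54*g)
(2433 + m(o(-1, 10))) + q = (2433 + (1512 - 54*(-4 + 4*10))) + 31093/20971 = (2433 + (1512 - 54*(-4 + 40))) + 31093/20971 = (2433 + (1512 - 54*36)) + 31093/20971 = (2433 + (1512 - 1944)) + 31093/20971 = (2433 - 432) + 31093/20971 = 2001 + 31093/20971 = 41994064/20971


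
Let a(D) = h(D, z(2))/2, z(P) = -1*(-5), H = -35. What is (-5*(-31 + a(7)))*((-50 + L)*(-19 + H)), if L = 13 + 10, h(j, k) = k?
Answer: 207765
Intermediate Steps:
z(P) = 5
L = 23
a(D) = 5/2
(-5*(-31 + a(7)))*((-50 + L)*(-19 + H)) = (-5*(-31 + 5/2))*((-50 + 23)*(-19 - 35)) = (-5*(-57/2))*(-27*(-54)) = (285/2)*1458 = 207765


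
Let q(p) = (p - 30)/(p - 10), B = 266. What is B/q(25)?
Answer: -798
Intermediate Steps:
q(p) = (-30 + p)/(-10 + p)
B/q(25) = 266/(((-30 + 25)/(-10 + 25))) = 266/((-5/15)) = 266/(((1/15)*(-5))) = 266/(-1/3) = 266*(-3) = -798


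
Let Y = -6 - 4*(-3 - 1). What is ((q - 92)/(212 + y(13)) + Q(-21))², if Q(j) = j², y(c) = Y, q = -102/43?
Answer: 4422037002496/22781529 ≈ 1.9411e+5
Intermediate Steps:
q = -102/43 (q = -102*1/43 = -102/43 ≈ -2.3721)
Y = 10 (Y = -6 - 4*(-4) = -6 + 16 = 10)
y(c) = 10
((q - 92)/(212 + y(13)) + Q(-21))² = ((-102/43 - 92)/(212 + 10) + (-21)²)² = (-4058/43/222 + 441)² = (-4058/43*1/222 + 441)² = (-2029/4773 + 441)² = (2102864/4773)² = 4422037002496/22781529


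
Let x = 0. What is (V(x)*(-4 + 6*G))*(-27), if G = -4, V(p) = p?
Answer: 0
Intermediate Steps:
(V(x)*(-4 + 6*G))*(-27) = (0*(-4 + 6*(-4)))*(-27) = (0*(-4 - 24))*(-27) = (0*(-28))*(-27) = 0*(-27) = 0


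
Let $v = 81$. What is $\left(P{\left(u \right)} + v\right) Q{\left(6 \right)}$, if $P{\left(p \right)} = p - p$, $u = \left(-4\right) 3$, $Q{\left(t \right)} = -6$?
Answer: $-486$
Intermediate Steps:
$u = -12$
$P{\left(p \right)} = 0$
$\left(P{\left(u \right)} + v\right) Q{\left(6 \right)} = \left(0 + 81\right) \left(-6\right) = 81 \left(-6\right) = -486$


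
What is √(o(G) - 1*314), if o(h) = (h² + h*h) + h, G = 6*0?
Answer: I*√314 ≈ 17.72*I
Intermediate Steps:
G = 0
o(h) = h + 2*h² (o(h) = (h² + h²) + h = 2*h² + h = h + 2*h²)
√(o(G) - 1*314) = √(0*(1 + 2*0) - 1*314) = √(0*(1 + 0) - 314) = √(0*1 - 314) = √(0 - 314) = √(-314) = I*√314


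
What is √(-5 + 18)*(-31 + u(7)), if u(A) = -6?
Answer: -37*√13 ≈ -133.41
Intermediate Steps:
√(-5 + 18)*(-31 + u(7)) = √(-5 + 18)*(-31 - 6) = √13*(-37) = -37*√13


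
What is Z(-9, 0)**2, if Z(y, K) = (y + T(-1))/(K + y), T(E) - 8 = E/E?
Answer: 0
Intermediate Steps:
T(E) = 9 (T(E) = 8 + E/E = 8 + 1 = 9)
Z(y, K) = (9 + y)/(K + y) (Z(y, K) = (y + 9)/(K + y) = (9 + y)/(K + y))
Z(-9, 0)**2 = ((9 - 9)/(0 - 9))**2 = (0/(-9))**2 = (-1/9*0)**2 = 0**2 = 0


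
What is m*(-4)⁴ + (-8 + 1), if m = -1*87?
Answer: -22279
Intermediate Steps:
m = -87
m*(-4)⁴ + (-8 + 1) = -87*(-4)⁴ + (-8 + 1) = -87*256 - 7 = -22272 - 7 = -22279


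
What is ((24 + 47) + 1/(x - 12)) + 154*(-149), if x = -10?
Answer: -503251/22 ≈ -22875.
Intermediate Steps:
((24 + 47) + 1/(x - 12)) + 154*(-149) = ((24 + 47) + 1/(-10 - 12)) + 154*(-149) = (71 + 1/(-22)) - 22946 = (71 - 1/22) - 22946 = 1561/22 - 22946 = -503251/22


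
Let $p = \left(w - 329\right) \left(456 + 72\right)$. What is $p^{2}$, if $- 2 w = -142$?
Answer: $18556978176$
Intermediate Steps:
$w = 71$ ($w = \left(- \frac{1}{2}\right) \left(-142\right) = 71$)
$p = -136224$ ($p = \left(71 - 329\right) \left(456 + 72\right) = \left(-258\right) 528 = -136224$)
$p^{2} = \left(-136224\right)^{2} = 18556978176$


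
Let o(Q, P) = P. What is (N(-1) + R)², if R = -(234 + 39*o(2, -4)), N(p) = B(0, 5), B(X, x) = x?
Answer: 5329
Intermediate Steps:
N(p) = 5
R = -78 (R = -39/(1/(6 - 4)) = -39/(1/2) = -39/½ = -39*2 = -78)
(N(-1) + R)² = (5 - 78)² = (-73)² = 5329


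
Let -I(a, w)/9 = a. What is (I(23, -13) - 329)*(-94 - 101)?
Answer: 104520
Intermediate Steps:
I(a, w) = -9*a
(I(23, -13) - 329)*(-94 - 101) = (-9*23 - 329)*(-94 - 101) = (-207 - 329)*(-195) = -536*(-195) = 104520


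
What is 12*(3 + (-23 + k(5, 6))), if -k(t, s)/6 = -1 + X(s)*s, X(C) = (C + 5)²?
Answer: -52440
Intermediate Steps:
X(C) = (5 + C)²
k(t, s) = 6 - 6*s*(5 + s)² (k(t, s) = -6*(-1 + (5 + s)²*s) = -6*(-1 + s*(5 + s)²) = 6 - 6*s*(5 + s)²)
12*(3 + (-23 + k(5, 6))) = 12*(3 + (-23 + (6 - 6*6*(5 + 6)²))) = 12*(3 + (-23 + (6 - 6*6*11²))) = 12*(3 + (-23 + (6 - 6*6*121))) = 12*(3 + (-23 + (6 - 4356))) = 12*(3 + (-23 - 4350)) = 12*(3 - 4373) = 12*(-4370) = -52440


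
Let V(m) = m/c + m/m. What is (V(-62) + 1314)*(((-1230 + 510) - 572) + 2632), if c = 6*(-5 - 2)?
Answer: 37045640/21 ≈ 1.7641e+6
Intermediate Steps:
c = -42 (c = 6*(-7) = -42)
V(m) = 1 - m/42 (V(m) = m/(-42) + m/m = m*(-1/42) + 1 = -m/42 + 1 = 1 - m/42)
(V(-62) + 1314)*(((-1230 + 510) - 572) + 2632) = ((1 - 1/42*(-62)) + 1314)*(((-1230 + 510) - 572) + 2632) = ((1 + 31/21) + 1314)*((-720 - 572) + 2632) = (52/21 + 1314)*(-1292 + 2632) = (27646/21)*1340 = 37045640/21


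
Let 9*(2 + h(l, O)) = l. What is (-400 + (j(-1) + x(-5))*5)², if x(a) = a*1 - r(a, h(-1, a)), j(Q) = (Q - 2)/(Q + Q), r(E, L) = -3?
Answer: 648025/4 ≈ 1.6201e+5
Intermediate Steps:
h(l, O) = -2 + l/9
j(Q) = (-2 + Q)/(2*Q) (j(Q) = (-2 + Q)/((2*Q)) = (-2 + Q)*(1/(2*Q)) = (-2 + Q)/(2*Q))
x(a) = 3 + a (x(a) = a*1 - 1*(-3) = a + 3 = 3 + a)
(-400 + (j(-1) + x(-5))*5)² = (-400 + ((½)*(-2 - 1)/(-1) + (3 - 5))*5)² = (-400 + ((½)*(-1)*(-3) - 2)*5)² = (-400 + (3/2 - 2)*5)² = (-400 - ½*5)² = (-400 - 5/2)² = (-805/2)² = 648025/4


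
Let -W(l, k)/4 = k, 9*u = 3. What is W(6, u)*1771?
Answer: -7084/3 ≈ -2361.3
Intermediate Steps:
u = ⅓ (u = (⅑)*3 = ⅓ ≈ 0.33333)
W(l, k) = -4*k
W(6, u)*1771 = -4*⅓*1771 = -4/3*1771 = -7084/3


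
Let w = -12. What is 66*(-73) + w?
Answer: -4830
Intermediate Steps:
66*(-73) + w = 66*(-73) - 12 = -4818 - 12 = -4830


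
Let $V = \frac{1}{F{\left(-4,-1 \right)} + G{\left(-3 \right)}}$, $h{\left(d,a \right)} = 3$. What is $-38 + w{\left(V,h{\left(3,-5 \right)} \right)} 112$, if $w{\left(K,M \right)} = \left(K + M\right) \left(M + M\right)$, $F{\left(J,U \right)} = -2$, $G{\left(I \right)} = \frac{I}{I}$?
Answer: $1306$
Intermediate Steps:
$G{\left(I \right)} = 1$
$V = -1$ ($V = \frac{1}{-2 + 1} = \frac{1}{-1} = -1$)
$w{\left(K,M \right)} = 2 M \left(K + M\right)$ ($w{\left(K,M \right)} = \left(K + M\right) 2 M = 2 M \left(K + M\right)$)
$-38 + w{\left(V,h{\left(3,-5 \right)} \right)} 112 = -38 + 2 \cdot 3 \left(-1 + 3\right) 112 = -38 + 2 \cdot 3 \cdot 2 \cdot 112 = -38 + 12 \cdot 112 = -38 + 1344 = 1306$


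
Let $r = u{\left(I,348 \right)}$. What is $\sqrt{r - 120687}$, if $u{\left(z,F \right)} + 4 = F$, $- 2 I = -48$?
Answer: $i \sqrt{120343} \approx 346.9 i$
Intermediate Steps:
$I = 24$ ($I = \left(- \frac{1}{2}\right) \left(-48\right) = 24$)
$u{\left(z,F \right)} = -4 + F$
$r = 344$ ($r = -4 + 348 = 344$)
$\sqrt{r - 120687} = \sqrt{344 - 120687} = \sqrt{-120343} = i \sqrt{120343}$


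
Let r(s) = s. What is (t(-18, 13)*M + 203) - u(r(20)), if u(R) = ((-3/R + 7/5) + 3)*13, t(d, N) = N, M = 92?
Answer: 5375/4 ≈ 1343.8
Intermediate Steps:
u(R) = 286/5 - 39/R (u(R) = ((-3/R + 7*(1/5)) + 3)*13 = ((-3/R + 7/5) + 3)*13 = ((7/5 - 3/R) + 3)*13 = (22/5 - 3/R)*13 = 286/5 - 39/R)
(t(-18, 13)*M + 203) - u(r(20)) = (13*92 + 203) - (286/5 - 39/20) = (1196 + 203) - (286/5 - 39*1/20) = 1399 - (286/5 - 39/20) = 1399 - 1*221/4 = 1399 - 221/4 = 5375/4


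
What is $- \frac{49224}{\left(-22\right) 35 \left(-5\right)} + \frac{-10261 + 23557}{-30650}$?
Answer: $- \frac{2228436}{168575} \approx -13.219$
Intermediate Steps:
$- \frac{49224}{\left(-22\right) 35 \left(-5\right)} + \frac{-10261 + 23557}{-30650} = - \frac{49224}{\left(-770\right) \left(-5\right)} + 13296 \left(- \frac{1}{30650}\right) = - \frac{49224}{3850} - \frac{6648}{15325} = \left(-49224\right) \frac{1}{3850} - \frac{6648}{15325} = - \frac{3516}{275} - \frac{6648}{15325} = - \frac{2228436}{168575}$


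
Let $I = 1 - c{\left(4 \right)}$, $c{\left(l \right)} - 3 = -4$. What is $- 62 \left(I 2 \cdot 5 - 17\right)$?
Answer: $-186$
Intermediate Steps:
$c{\left(l \right)} = -1$ ($c{\left(l \right)} = 3 - 4 = -1$)
$I = 2$ ($I = 1 - -1 = 1 + 1 = 2$)
$- 62 \left(I 2 \cdot 5 - 17\right) = - 62 \left(2 \cdot 2 \cdot 5 - 17\right) = - 62 \left(4 \cdot 5 - 17\right) = - 62 \left(20 - 17\right) = \left(-62\right) 3 = -186$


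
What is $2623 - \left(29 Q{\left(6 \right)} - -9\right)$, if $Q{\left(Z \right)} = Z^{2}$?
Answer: $1570$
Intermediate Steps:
$2623 - \left(29 Q{\left(6 \right)} - -9\right) = 2623 - \left(29 \cdot 6^{2} - -9\right) = 2623 - \left(29 \cdot 36 + \left(-7 + 16\right)\right) = 2623 - \left(1044 + 9\right) = 2623 - 1053 = 1570$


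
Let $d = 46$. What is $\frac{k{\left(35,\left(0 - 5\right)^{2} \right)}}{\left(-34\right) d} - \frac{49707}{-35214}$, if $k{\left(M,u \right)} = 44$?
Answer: $\frac{6349361}{4589558} \approx 1.3834$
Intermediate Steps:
$\frac{k{\left(35,\left(0 - 5\right)^{2} \right)}}{\left(-34\right) d} - \frac{49707}{-35214} = \frac{44}{\left(-34\right) 46} - \frac{49707}{-35214} = \frac{44}{-1564} - - \frac{16569}{11738} = 44 \left(- \frac{1}{1564}\right) + \frac{16569}{11738} = - \frac{11}{391} + \frac{16569}{11738} = \frac{6349361}{4589558}$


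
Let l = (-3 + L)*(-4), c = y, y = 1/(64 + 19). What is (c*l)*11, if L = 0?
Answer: 132/83 ≈ 1.5904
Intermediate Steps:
y = 1/83 ≈ 0.012048
c = 1/83 ≈ 0.012048
l = 12 (l = (-3 + 0)*(-4) = -3*(-4) = 12)
(c*l)*11 = ((1/83)*12)*11 = (12/83)*11 = 132/83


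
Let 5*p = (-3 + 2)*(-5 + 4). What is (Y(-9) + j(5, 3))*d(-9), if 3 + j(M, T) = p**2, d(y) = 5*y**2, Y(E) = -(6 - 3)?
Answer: -12069/5 ≈ -2413.8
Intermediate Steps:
Y(E) = -3 (Y(E) = -1*3 = -3)
p = 1/5 (p = ((-3 + 2)*(-5 + 4))/5 = (-1*(-1))/5 = (1/5)*1 = 1/5 ≈ 0.20000)
j(M, T) = -74/25 (j(M, T) = -3 + (1/5)**2 = -3 + 1/25 = -74/25)
(Y(-9) + j(5, 3))*d(-9) = (-3 - 74/25)*(5*(-9)**2) = -149*81/5 = -149/25*405 = -12069/5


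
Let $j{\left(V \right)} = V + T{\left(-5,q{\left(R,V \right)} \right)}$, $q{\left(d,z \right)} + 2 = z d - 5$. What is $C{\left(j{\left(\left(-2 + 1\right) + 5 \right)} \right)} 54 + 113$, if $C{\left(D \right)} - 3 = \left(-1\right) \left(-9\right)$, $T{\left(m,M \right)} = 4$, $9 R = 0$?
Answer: $761$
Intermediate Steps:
$R = 0$ ($R = \frac{1}{9} \cdot 0 = 0$)
$q{\left(d,z \right)} = -7 + d z$ ($q{\left(d,z \right)} = -2 + \left(z d - 5\right) = -2 + \left(d z - 5\right) = -2 + \left(-5 + d z\right) = -7 + d z$)
$j{\left(V \right)} = 4 + V$ ($j{\left(V \right)} = V + 4 = 4 + V$)
$C{\left(D \right)} = 12$ ($C{\left(D \right)} = 3 - -9 = 3 + 9 = 12$)
$C{\left(j{\left(\left(-2 + 1\right) + 5 \right)} \right)} 54 + 113 = 12 \cdot 54 + 113 = 648 + 113 = 761$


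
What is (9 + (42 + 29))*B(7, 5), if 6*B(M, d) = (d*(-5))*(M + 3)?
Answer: -10000/3 ≈ -3333.3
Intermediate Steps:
B(M, d) = -5*d*(3 + M)/6 (B(M, d) = ((d*(-5))*(M + 3))/6 = ((-5*d)*(3 + M))/6 = (-5*d*(3 + M))/6 = -5*d*(3 + M)/6)
(9 + (42 + 29))*B(7, 5) = (9 + (42 + 29))*(-⅚*5*(3 + 7)) = (9 + 71)*(-⅚*5*10) = 80*(-125/3) = -10000/3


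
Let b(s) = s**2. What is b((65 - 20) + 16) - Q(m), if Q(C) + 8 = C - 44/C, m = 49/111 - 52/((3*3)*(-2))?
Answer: 1380757748/369297 ≈ 3738.9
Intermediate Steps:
m = 1109/333 (m = 49*(1/111) - 52/(9*(-2)) = 49/111 - 52/(-18) = 49/111 - 52*(-1/18) = 49/111 + 26/9 = 1109/333 ≈ 3.3303)
Q(C) = -8 + C - 44/C (Q(C) = -8 + (C - 44/C) = -8 + C - 44/C)
b((65 - 20) + 16) - Q(m) = ((65 - 20) + 16)**2 - (-8 + 1109/333 - 44/1109/333) = (45 + 16)**2 - (-8 + 1109/333 - 44*333/1109) = 61**2 - (-8 + 1109/333 - 14652/1109) = 3721 - 1*(-6603611/369297) = 3721 + 6603611/369297 = 1380757748/369297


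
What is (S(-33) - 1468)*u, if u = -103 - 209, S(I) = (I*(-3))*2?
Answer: 396240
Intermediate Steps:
S(I) = -6*I (S(I) = -3*I*2 = -6*I)
u = -312
(S(-33) - 1468)*u = (-6*(-33) - 1468)*(-312) = (198 - 1468)*(-312) = -1270*(-312) = 396240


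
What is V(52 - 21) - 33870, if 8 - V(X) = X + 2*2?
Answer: -33897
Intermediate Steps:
V(X) = 4 - X (V(X) = 8 - (X + 2*2) = 8 - (X + 4) = 8 - (4 + X) = 8 + (-4 - X) = 4 - X)
V(52 - 21) - 33870 = (4 - (52 - 21)) - 33870 = (4 - 1*31) - 33870 = (4 - 31) - 33870 = -27 - 33870 = -33897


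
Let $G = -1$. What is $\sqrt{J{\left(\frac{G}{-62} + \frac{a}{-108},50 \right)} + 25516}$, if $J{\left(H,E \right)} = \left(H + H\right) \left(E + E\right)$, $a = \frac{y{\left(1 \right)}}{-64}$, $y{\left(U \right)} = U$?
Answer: $\frac{\sqrt{127132435734}}{2232} \approx 159.75$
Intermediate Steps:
$a = - \frac{1}{64}$ ($a = 1 \frac{1}{-64} = 1 \left(- \frac{1}{64}\right) = - \frac{1}{64} \approx -0.015625$)
$J{\left(H,E \right)} = 4 E H$ ($J{\left(H,E \right)} = 2 H 2 E = 4 E H$)
$\sqrt{J{\left(\frac{G}{-62} + \frac{a}{-108},50 \right)} + 25516} = \sqrt{4 \cdot 50 \left(- \frac{1}{-62} - \frac{1}{64 \left(-108\right)}\right) + 25516} = \sqrt{4 \cdot 50 \left(\left(-1\right) \left(- \frac{1}{62}\right) - - \frac{1}{6912}\right) + 25516} = \sqrt{4 \cdot 50 \left(\frac{1}{62} + \frac{1}{6912}\right) + 25516} = \sqrt{4 \cdot 50 \cdot \frac{3487}{214272} + 25516} = \sqrt{\frac{87175}{26784} + 25516} = \sqrt{\frac{683507719}{26784}} = \frac{\sqrt{127132435734}}{2232}$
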